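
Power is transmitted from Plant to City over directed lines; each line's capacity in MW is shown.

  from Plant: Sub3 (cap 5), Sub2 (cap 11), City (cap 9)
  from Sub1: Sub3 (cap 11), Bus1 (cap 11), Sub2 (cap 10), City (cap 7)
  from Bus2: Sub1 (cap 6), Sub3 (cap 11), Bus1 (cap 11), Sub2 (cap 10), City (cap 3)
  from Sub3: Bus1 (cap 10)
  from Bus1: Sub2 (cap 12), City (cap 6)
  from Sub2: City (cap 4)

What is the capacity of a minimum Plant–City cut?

18

Augment Plant→City: bottleneck 9, flow now 9.
Augment Plant→Sub2→City: bottleneck 4, flow now 13.
Augment Plant→Sub3→Bus1→City: bottleneck 5, flow now 18.
No augmenting path remains; maximum flow = 18.
By max-flow min-cut, the minimum cut capacity equals the max flow.
In the residual graph, reachable from Plant: {Plant, Sub2}.
Min-cut edges: Plant→Sub3 (5), Plant→City (9), Sub2→City (4); capacity 5 + 9 + 4 = 18.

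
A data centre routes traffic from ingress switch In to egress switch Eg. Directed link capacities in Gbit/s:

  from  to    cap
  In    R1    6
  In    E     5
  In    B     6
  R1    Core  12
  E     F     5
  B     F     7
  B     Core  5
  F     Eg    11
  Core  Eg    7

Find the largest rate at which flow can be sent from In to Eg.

17

Augment In→R1→Core→Eg: bottleneck 6, flow now 6.
Augment In→E→F→Eg: bottleneck 5, flow now 11.
Augment In→B→F→Eg: bottleneck 6, flow now 17.
No augmenting path remains; maximum flow = 17.
In the residual graph, reachable from In: {In}.
Min-cut edges: In→R1 (6), In→E (5), In→B (6); capacity 6 + 5 + 6 = 17.
This cut is saturated, so no flow can exceed 17.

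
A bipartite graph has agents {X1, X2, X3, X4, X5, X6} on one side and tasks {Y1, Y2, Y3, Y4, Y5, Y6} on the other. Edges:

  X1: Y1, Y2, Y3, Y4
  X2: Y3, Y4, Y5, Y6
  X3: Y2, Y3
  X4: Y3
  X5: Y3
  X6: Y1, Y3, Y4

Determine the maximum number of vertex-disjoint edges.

5

Unit-capacity flow: source→left, listed edges, right→sink; max matching = max flow.
Augmenting path X1→Y1 (+1); matched 1.
Augmenting path X2→Y3 (+1); matched 2.
Augmenting path X3→Y2 (+1); matched 3.
Augmenting path X6→Y4 (+1); matched 4.
Augmenting path X4→Y3→X2→Y5 (+1); matched 5.
No augmenting path remains; maximum matching = 5.
König certificate: {X1, X2, X3, X6, Y3} is a vertex cover of size 5 (every listed pair touches it), so no matching can be larger.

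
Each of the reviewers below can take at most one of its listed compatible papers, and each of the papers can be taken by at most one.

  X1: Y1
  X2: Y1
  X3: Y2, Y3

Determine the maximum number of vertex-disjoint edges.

2

Unit-capacity flow: source→left, listed edges, right→sink; max matching = max flow.
Augmenting path X1→Y1 (+1); matched 1.
Augmenting path X3→Y2 (+1); matched 2.
No augmenting path remains; maximum matching = 2.
König certificate: {X3, Y1} is a vertex cover of size 2 (every listed pair touches it), so no matching can be larger.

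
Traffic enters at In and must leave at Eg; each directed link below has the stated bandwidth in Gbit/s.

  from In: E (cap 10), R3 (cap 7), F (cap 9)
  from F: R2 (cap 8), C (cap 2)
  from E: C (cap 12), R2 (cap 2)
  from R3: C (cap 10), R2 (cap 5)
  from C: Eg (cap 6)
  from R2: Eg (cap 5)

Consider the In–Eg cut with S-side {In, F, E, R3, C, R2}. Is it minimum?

Given cut capacity: 6 + 5 = 11.
Augment In→F→C→Eg: bottleneck 2, flow now 2.
Augment In→F→R2→Eg: bottleneck 5, flow now 7.
Augment In→E→C→Eg: bottleneck 4, flow now 11.
No augmenting path remains; maximum flow = 11.
Cut capacity 11 equals the max flow, so it is a minimum cut.

Yes — it is a minimum cut (capacity 11).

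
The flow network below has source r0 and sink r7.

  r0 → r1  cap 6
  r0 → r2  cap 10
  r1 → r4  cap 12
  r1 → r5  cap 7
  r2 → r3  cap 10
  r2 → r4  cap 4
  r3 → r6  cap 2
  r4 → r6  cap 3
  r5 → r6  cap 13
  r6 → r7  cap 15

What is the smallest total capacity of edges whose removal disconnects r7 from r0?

Augment r0→r1→r4→r6→r7: bottleneck 3, flow now 3.
Augment r0→r1→r5→r6→r7: bottleneck 3, flow now 6.
Augment r0→r2→r3→r6→r7: bottleneck 2, flow now 8.
Augment r0→r2→r4→r1→r5→r6→r7: bottleneck 3, flow now 11. (uses reverse residual edge)
No augmenting path remains; maximum flow = 11.
By max-flow min-cut, the minimum cut capacity equals the max flow.
In the residual graph, reachable from r0: {r0, r2, r3, r4}.
Min-cut edges: r0→r1 (6), r3→r6 (2), r4→r6 (3); capacity 6 + 2 + 3 = 11.

11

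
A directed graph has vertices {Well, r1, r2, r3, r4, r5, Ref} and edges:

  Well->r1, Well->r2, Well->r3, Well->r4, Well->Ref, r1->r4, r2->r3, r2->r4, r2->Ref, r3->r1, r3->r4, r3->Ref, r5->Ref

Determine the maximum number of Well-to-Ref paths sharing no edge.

Assign every edge capacity 1; by Menger, the answer equals the max flow.
Path Well→Ref (+1); total 1.
Path Well→r2→Ref (+1); total 2.
Path Well→r3→Ref (+1); total 3.
No residual Well→Ref path; max flow = 3.
Certifying cut of size 3: {Well→Ref, Well→r2, Well→r3}.

3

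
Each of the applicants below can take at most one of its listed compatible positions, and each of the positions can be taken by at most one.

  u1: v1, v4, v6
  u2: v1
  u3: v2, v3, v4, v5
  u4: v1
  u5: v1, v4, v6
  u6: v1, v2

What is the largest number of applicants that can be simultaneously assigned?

5

Unit-capacity flow: source→left, listed edges, right→sink; max matching = max flow.
Augmenting path u1→v1 (+1); matched 1.
Augmenting path u3→v2 (+1); matched 2.
Augmenting path u5→v4 (+1); matched 3.
Augmenting path u2→v1→u1→v6 (+1); matched 4.
Augmenting path u6→v2→u3→v3 (+1); matched 5.
No augmenting path remains; maximum matching = 5.
König certificate: {u1, u3, u5, u6, v1} is a vertex cover of size 5 (every listed pair touches it), so no matching can be larger.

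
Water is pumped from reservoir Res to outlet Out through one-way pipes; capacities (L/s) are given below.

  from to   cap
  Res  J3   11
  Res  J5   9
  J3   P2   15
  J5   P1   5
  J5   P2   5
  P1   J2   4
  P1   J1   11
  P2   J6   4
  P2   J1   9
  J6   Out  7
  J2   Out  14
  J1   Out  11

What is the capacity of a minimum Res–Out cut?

18

Augment Res→J3→P2→J6→Out: bottleneck 4, flow now 4.
Augment Res→J3→P2→J1→Out: bottleneck 7, flow now 11.
Augment Res→J5→P1→J2→Out: bottleneck 4, flow now 15.
Augment Res→J5→P1→J1→Out: bottleneck 1, flow now 16.
Augment Res→J5→P2→J1→Out: bottleneck 2, flow now 18.
No augmenting path remains; maximum flow = 18.
By max-flow min-cut, the minimum cut capacity equals the max flow.
In the residual graph, reachable from Res: {Res, J3, J5, P2}.
Min-cut edges: J5→P1 (5), P2→J6 (4), P2→J1 (9); capacity 5 + 4 + 9 = 18.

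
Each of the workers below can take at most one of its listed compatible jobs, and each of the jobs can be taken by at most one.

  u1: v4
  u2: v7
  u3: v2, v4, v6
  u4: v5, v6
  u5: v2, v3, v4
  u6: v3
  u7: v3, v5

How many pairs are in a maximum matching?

Unit-capacity flow: source→left, listed edges, right→sink; max matching = max flow.
Augmenting path u1→v4 (+1); matched 1.
Augmenting path u2→v7 (+1); matched 2.
Augmenting path u3→v2 (+1); matched 3.
Augmenting path u4→v5 (+1); matched 4.
Augmenting path u5→v3 (+1); matched 5.
Augmenting path u7→v5→u4→v6 (+1); matched 6.
No augmenting path remains; maximum matching = 6.
König certificate: {u2, v2, v3, v4, v5, v6} is a vertex cover of size 6 (every listed pair touches it), so no matching can be larger.

6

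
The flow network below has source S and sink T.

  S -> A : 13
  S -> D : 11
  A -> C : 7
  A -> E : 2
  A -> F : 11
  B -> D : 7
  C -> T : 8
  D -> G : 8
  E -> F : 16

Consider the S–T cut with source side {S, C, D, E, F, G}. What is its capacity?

Edges leaving {S, C, D, E, F, G}: S→A (13), C→T (8).
Cut capacity = 13 + 8 = 21.

21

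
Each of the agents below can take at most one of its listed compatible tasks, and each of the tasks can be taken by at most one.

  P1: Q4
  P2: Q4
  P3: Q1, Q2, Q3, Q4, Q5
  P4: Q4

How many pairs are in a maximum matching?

2

Unit-capacity flow: source→left, listed edges, right→sink; max matching = max flow.
Augmenting path P1→Q4 (+1); matched 1.
Augmenting path P3→Q1 (+1); matched 2.
No augmenting path remains; maximum matching = 2.
König certificate: {P3, Q4} is a vertex cover of size 2 (every listed pair touches it), so no matching can be larger.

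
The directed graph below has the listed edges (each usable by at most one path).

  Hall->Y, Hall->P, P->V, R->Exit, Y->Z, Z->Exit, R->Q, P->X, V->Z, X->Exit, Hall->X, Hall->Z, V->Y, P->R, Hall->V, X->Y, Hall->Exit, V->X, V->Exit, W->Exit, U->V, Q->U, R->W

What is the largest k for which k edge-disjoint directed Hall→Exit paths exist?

Assign every edge capacity 1; by Menger, the answer equals the max flow.
Path Hall→Exit (+1); total 1.
Path Hall→V→Exit (+1); total 2.
Path Hall→X→Exit (+1); total 3.
Path Hall→Z→Exit (+1); total 4.
Path Hall→P→R→Exit (+1); total 5.
No residual Hall→Exit path; max flow = 5.
Certifying cut of size 5: {Hall→Exit, Hall→P, Hall→V, Hall→X, Z→Exit}.

5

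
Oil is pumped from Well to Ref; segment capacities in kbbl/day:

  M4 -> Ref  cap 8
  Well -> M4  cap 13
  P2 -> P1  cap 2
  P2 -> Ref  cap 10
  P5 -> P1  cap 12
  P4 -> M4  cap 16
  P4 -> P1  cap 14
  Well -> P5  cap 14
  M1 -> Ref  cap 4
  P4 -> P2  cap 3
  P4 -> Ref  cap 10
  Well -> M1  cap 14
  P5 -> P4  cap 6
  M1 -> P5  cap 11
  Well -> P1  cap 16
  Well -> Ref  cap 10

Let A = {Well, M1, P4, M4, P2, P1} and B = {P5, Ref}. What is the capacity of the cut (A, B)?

Edges leaving {Well, M1, P4, M4, P2, P1}: Well→P5 (14), Well→Ref (10), M1→P5 (11), M1→Ref (4), P4→Ref (10), M4→Ref (8), P2→Ref (10).
Cut capacity = 14 + 10 + 11 + 4 + 10 + 8 + 10 = 67.

67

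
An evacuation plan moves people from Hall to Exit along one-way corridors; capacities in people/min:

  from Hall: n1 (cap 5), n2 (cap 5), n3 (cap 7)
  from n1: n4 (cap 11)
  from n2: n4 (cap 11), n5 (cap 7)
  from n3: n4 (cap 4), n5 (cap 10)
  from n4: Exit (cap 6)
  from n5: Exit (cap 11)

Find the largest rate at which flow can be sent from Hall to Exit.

17

Augment Hall→n1→n4→Exit: bottleneck 5, flow now 5.
Augment Hall→n2→n4→Exit: bottleneck 1, flow now 6.
Augment Hall→n2→n5→Exit: bottleneck 4, flow now 10.
Augment Hall→n3→n5→Exit: bottleneck 7, flow now 17.
No augmenting path remains; maximum flow = 17.
In the residual graph, reachable from Hall: {Hall}.
Min-cut edges: Hall→n1 (5), Hall→n2 (5), Hall→n3 (7); capacity 5 + 5 + 7 = 17.
This cut is saturated, so no flow can exceed 17.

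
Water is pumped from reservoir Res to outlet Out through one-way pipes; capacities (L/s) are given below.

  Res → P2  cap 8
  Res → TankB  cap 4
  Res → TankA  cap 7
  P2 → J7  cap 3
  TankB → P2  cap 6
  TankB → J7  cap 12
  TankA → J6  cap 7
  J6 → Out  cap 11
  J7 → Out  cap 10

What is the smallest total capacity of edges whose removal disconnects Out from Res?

Augment Res→P2→J7→Out: bottleneck 3, flow now 3.
Augment Res→TankB→J7→Out: bottleneck 4, flow now 7.
Augment Res→TankA→J6→Out: bottleneck 7, flow now 14.
No augmenting path remains; maximum flow = 14.
By max-flow min-cut, the minimum cut capacity equals the max flow.
In the residual graph, reachable from Res: {Res, P2}.
Min-cut edges: Res→TankB (4), Res→TankA (7), P2→J7 (3); capacity 4 + 7 + 3 = 14.

14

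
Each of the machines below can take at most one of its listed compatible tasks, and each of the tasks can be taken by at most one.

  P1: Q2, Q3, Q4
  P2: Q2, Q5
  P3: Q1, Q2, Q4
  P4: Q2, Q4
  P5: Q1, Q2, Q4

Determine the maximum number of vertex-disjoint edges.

5

Unit-capacity flow: source→left, listed edges, right→sink; max matching = max flow.
Augmenting path P1→Q2 (+1); matched 1.
Augmenting path P2→Q5 (+1); matched 2.
Augmenting path P3→Q1 (+1); matched 3.
Augmenting path P4→Q4 (+1); matched 4.
Augmenting path P5→Q2→P1→Q3 (+1); matched 5.
No augmenting path remains; maximum matching = 5.
König certificate: {P1, P2, P3, P4, P5} is a vertex cover of size 5 (every listed pair touches it), so no matching can be larger.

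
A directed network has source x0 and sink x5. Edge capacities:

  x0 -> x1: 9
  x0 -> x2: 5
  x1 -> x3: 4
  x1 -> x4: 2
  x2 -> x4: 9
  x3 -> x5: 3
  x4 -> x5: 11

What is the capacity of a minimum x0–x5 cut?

10

Augment x0→x1→x3→x5: bottleneck 3, flow now 3.
Augment x0→x1→x4→x5: bottleneck 2, flow now 5.
Augment x0→x2→x4→x5: bottleneck 5, flow now 10.
No augmenting path remains; maximum flow = 10.
By max-flow min-cut, the minimum cut capacity equals the max flow.
In the residual graph, reachable from x0: {x0, x1, x3}.
Min-cut edges: x0→x2 (5), x1→x4 (2), x3→x5 (3); capacity 5 + 2 + 3 = 10.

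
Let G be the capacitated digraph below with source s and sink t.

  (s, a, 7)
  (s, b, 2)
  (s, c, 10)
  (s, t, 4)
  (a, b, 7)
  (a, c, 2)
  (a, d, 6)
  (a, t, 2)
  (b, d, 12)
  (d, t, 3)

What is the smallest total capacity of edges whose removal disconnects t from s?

Augment s→t: bottleneck 4, flow now 4.
Augment s→a→t: bottleneck 2, flow now 6.
Augment s→a→d→t: bottleneck 3, flow now 9.
No augmenting path remains; maximum flow = 9.
By max-flow min-cut, the minimum cut capacity equals the max flow.
In the residual graph, reachable from s: {s, a, b, c, d}.
Min-cut edges: s→t (4), a→t (2), d→t (3); capacity 4 + 2 + 3 = 9.

9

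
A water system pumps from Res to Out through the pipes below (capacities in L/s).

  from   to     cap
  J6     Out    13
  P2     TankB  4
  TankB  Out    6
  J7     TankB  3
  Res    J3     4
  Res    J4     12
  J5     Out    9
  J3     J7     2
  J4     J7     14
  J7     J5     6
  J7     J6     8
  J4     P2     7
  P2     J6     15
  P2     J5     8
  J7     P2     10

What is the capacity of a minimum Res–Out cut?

Augment Res→J4→J7→TankB→Out: bottleneck 3, flow now 3.
Augment Res→J4→J7→J5→Out: bottleneck 6, flow now 9.
Augment Res→J4→J7→J6→Out: bottleneck 3, flow now 12.
Augment Res→J3→J7→J6→Out: bottleneck 2, flow now 14.
No augmenting path remains; maximum flow = 14.
By max-flow min-cut, the minimum cut capacity equals the max flow.
In the residual graph, reachable from Res: {Res, J3}.
Min-cut edges: Res→J4 (12), J3→J7 (2); capacity 12 + 2 = 14.

14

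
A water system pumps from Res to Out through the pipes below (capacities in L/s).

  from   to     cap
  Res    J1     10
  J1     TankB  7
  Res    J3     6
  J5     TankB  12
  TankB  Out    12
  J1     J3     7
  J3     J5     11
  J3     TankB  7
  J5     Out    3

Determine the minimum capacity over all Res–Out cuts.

15

Augment Res→J1→TankB→Out: bottleneck 7, flow now 7.
Augment Res→J3→J5→Out: bottleneck 3, flow now 10.
Augment Res→J3→TankB→Out: bottleneck 3, flow now 13.
Augment Res→J1→J3→TankB→Out: bottleneck 2, flow now 15.
No augmenting path remains; maximum flow = 15.
By max-flow min-cut, the minimum cut capacity equals the max flow.
In the residual graph, reachable from Res: {Res, J1, J3, J5, TankB}.
Min-cut edges: J5→Out (3), TankB→Out (12); capacity 3 + 12 = 15.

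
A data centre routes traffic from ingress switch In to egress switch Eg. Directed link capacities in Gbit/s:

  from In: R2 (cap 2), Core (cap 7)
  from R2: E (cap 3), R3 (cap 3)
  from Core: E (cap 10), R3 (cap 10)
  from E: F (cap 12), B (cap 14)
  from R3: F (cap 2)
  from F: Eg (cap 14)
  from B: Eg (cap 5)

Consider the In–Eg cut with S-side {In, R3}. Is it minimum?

No — its capacity is 11, but the minimum cut has capacity 9.

Given cut capacity: 2 + 7 + 2 = 11.
Augment In→R2→E→F→Eg: bottleneck 2, flow now 2.
Augment In→Core→E→F→Eg: bottleneck 7, flow now 9.
No augmenting path remains; maximum flow = 9.
In the residual graph, reachable from In: {In}.
Min-cut edges: In→R2 (2), In→Core (7); capacity 2 + 7 = 9.
Cut capacity 11 exceeds the max flow 9, so it is not minimum.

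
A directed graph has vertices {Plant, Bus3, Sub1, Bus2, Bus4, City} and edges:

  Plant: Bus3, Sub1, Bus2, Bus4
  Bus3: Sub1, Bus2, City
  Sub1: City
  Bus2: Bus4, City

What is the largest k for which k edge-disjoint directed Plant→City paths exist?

3

Assign every edge capacity 1; by Menger, the answer equals the max flow.
Path Plant→Bus3→City (+1); total 1.
Path Plant→Sub1→City (+1); total 2.
Path Plant→Bus2→City (+1); total 3.
No residual Plant→City path; max flow = 3.
Certifying cut of size 3: {Plant→Bus2, Plant→Bus3, Plant→Sub1}.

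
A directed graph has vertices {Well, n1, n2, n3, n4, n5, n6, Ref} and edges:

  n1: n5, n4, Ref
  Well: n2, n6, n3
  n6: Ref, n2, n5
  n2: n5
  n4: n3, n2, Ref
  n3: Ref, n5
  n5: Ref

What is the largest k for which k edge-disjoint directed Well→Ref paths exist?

Assign every edge capacity 1; by Menger, the answer equals the max flow.
Path Well→n3→Ref (+1); total 1.
Path Well→n6→Ref (+1); total 2.
Path Well→n2→n5→Ref (+1); total 3.
No residual Well→Ref path; max flow = 3.
Certifying cut of size 3: {Well→n2, Well→n3, Well→n6}.

3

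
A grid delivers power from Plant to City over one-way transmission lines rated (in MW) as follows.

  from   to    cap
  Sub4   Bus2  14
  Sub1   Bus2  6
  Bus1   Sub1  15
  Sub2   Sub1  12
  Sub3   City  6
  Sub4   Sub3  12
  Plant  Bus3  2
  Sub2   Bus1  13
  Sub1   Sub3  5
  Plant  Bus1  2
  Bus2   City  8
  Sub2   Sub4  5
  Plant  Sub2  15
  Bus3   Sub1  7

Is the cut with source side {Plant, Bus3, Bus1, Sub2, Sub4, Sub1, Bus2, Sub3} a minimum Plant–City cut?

Yes — it is a minimum cut (capacity 14).

Given cut capacity: 8 + 6 = 14.
Augment Plant→Bus3→Sub1→Bus2→City: bottleneck 2, flow now 2.
Augment Plant→Bus1→Sub1→Bus2→City: bottleneck 2, flow now 4.
Augment Plant→Sub2→Sub4→Bus2→City: bottleneck 4, flow now 8.
Augment Plant→Sub2→Sub4→Sub3→City: bottleneck 1, flow now 9.
Augment Plant→Sub2→Sub1→Sub3→City: bottleneck 5, flow now 14.
No augmenting path remains; maximum flow = 14.
Cut capacity 14 equals the max flow, so it is a minimum cut.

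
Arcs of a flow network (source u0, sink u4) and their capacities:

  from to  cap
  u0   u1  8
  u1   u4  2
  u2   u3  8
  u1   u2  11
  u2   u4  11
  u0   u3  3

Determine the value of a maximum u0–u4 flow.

8

Augment u0→u1→u4: bottleneck 2, flow now 2.
Augment u0→u1→u2→u4: bottleneck 6, flow now 8.
No augmenting path remains; maximum flow = 8.
In the residual graph, reachable from u0: {u0, u3}.
Min-cut edges: u0→u1 (8); capacity 8 = 8.
This cut is saturated, so no flow can exceed 8.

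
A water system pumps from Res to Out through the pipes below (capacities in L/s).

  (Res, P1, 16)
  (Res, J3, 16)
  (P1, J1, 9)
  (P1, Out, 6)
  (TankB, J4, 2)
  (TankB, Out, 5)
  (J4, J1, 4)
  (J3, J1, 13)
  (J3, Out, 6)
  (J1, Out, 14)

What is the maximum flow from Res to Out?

Augment Res→P1→Out: bottleneck 6, flow now 6.
Augment Res→J3→Out: bottleneck 6, flow now 12.
Augment Res→P1→J1→Out: bottleneck 9, flow now 21.
Augment Res→J3→J1→Out: bottleneck 5, flow now 26.
No augmenting path remains; maximum flow = 26.
In the residual graph, reachable from Res: {Res, P1, J3, J1}.
Min-cut edges: P1→Out (6), J3→Out (6), J1→Out (14); capacity 6 + 6 + 14 = 26.
This cut is saturated, so no flow can exceed 26.

26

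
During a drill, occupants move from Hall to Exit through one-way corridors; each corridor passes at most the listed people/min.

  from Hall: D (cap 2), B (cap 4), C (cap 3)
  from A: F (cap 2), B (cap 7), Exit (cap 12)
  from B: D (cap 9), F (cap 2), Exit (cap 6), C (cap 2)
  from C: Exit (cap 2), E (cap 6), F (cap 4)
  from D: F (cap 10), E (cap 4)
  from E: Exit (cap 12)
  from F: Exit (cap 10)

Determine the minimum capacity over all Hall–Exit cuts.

Augment Hall→B→Exit: bottleneck 4, flow now 4.
Augment Hall→C→Exit: bottleneck 2, flow now 6.
Augment Hall→C→E→Exit: bottleneck 1, flow now 7.
Augment Hall→D→E→Exit: bottleneck 2, flow now 9.
No augmenting path remains; maximum flow = 9.
By max-flow min-cut, the minimum cut capacity equals the max flow.
In the residual graph, reachable from Hall: {Hall}.
Min-cut edges: Hall→B (4), Hall→C (3), Hall→D (2); capacity 4 + 3 + 2 = 9.

9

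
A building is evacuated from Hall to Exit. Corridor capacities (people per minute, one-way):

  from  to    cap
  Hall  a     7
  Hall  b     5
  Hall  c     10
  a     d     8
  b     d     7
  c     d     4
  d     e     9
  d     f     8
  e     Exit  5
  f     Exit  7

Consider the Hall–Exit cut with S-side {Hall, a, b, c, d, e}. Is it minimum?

No — its capacity is 13, but the minimum cut has capacity 12.

Given cut capacity: 8 + 5 = 13.
Augment Hall→a→d→e→Exit: bottleneck 5, flow now 5.
Augment Hall→a→d→f→Exit: bottleneck 2, flow now 7.
Augment Hall→b→d→f→Exit: bottleneck 5, flow now 12.
No augmenting path remains; maximum flow = 12.
In the residual graph, reachable from Hall: {Hall, a, b, c, d, e, f}.
Min-cut edges: e→Exit (5), f→Exit (7); capacity 5 + 7 = 12.
Cut capacity 13 exceeds the max flow 12, so it is not minimum.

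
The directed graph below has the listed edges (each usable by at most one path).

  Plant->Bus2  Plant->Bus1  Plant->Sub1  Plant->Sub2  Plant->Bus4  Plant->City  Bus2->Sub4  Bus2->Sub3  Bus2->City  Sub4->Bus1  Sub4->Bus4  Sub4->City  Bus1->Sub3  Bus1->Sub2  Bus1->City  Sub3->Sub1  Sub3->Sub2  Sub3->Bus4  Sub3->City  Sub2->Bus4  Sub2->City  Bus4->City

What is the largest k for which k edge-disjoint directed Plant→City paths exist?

5

Assign every edge capacity 1; by Menger, the answer equals the max flow.
Path Plant→City (+1); total 1.
Path Plant→Bus2→City (+1); total 2.
Path Plant→Bus1→City (+1); total 3.
Path Plant→Sub2→City (+1); total 4.
Path Plant→Bus4→City (+1); total 5.
No residual Plant→City path; max flow = 5.
Certifying cut of size 5: {Plant→Bus1, Plant→Bus2, Plant→Bus4, Plant→City, Plant→Sub2}.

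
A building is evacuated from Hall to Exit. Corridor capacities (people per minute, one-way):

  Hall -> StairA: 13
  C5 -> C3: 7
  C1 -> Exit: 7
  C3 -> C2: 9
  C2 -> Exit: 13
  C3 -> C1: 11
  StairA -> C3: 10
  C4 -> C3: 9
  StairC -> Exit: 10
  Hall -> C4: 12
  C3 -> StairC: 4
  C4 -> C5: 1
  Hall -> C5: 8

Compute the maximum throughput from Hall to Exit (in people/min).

Augment Hall→C4→C3→StairC→Exit: bottleneck 4, flow now 4.
Augment Hall→C4→C3→C2→Exit: bottleneck 5, flow now 9.
Augment Hall→C5→C3→C2→Exit: bottleneck 4, flow now 13.
Augment Hall→C5→C3→C1→Exit: bottleneck 3, flow now 16.
Augment Hall→StairA→C3→C1→Exit: bottleneck 4, flow now 20.
No augmenting path remains; maximum flow = 20.
In the residual graph, reachable from Hall: {Hall, C4, C5, StairA, C3, C1}.
Min-cut edges: C3→StairC (4), C3→C2 (9), C1→Exit (7); capacity 4 + 9 + 7 = 20.
This cut is saturated, so no flow can exceed 20.

20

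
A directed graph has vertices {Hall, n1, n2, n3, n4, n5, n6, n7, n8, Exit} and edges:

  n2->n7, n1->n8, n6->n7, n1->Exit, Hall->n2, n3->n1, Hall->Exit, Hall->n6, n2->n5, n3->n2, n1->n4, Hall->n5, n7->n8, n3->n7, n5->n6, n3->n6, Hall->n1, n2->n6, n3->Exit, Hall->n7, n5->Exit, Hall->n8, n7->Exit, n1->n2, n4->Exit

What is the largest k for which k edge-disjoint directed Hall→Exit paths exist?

4

Assign every edge capacity 1; by Menger, the answer equals the max flow.
Path Hall→Exit (+1); total 1.
Path Hall→n1→Exit (+1); total 2.
Path Hall→n5→Exit (+1); total 3.
Path Hall→n7→Exit (+1); total 4.
No residual Hall→Exit path; max flow = 4.
Certifying cut of size 4: {Hall→Exit, Hall→n1, n5→Exit, n7→Exit}.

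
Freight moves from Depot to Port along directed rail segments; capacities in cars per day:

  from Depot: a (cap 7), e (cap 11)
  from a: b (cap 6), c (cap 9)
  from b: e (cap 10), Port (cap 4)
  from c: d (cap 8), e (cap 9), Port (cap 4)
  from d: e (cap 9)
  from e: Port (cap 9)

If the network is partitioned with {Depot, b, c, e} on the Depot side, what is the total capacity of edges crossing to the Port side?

32

Edges leaving {Depot, b, c, e}: Depot→a (7), b→Port (4), c→d (8), c→Port (4), e→Port (9).
Cut capacity = 7 + 4 + 8 + 4 + 9 = 32.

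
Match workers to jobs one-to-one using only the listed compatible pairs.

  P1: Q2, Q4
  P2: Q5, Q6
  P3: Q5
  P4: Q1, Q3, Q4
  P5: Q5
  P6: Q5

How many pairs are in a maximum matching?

4

Unit-capacity flow: source→left, listed edges, right→sink; max matching = max flow.
Augmenting path P1→Q2 (+1); matched 1.
Augmenting path P2→Q5 (+1); matched 2.
Augmenting path P4→Q1 (+1); matched 3.
Augmenting path P3→Q5→P2→Q6 (+1); matched 4.
No augmenting path remains; maximum matching = 4.
König certificate: {P1, P2, P4, Q5} is a vertex cover of size 4 (every listed pair touches it), so no matching can be larger.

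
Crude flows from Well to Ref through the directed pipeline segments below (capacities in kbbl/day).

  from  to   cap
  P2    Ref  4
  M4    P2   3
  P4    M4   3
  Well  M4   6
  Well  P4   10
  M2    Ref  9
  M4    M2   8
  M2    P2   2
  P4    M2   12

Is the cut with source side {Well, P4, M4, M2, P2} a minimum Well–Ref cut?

Given cut capacity: 9 + 4 = 13.
Augment Well→P4→M2→Ref: bottleneck 9, flow now 9.
Augment Well→M4→P2→Ref: bottleneck 3, flow now 12.
Augment Well→P4→M2→P2→Ref: bottleneck 1, flow now 13.
No augmenting path remains; maximum flow = 13.
Cut capacity 13 equals the max flow, so it is a minimum cut.

Yes — it is a minimum cut (capacity 13).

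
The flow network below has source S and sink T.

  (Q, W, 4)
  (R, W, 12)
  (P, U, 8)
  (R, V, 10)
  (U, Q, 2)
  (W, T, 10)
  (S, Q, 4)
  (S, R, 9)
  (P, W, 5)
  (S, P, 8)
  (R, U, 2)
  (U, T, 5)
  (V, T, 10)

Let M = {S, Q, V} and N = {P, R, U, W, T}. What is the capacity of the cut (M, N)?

31

Edges leaving {S, Q, V}: S→P (8), S→R (9), Q→W (4), V→T (10).
Cut capacity = 8 + 9 + 4 + 10 = 31.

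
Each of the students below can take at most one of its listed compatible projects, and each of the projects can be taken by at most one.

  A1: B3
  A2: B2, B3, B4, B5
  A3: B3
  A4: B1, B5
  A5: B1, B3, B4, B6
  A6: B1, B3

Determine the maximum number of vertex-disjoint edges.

5

Unit-capacity flow: source→left, listed edges, right→sink; max matching = max flow.
Augmenting path A1→B3 (+1); matched 1.
Augmenting path A2→B2 (+1); matched 2.
Augmenting path A4→B1 (+1); matched 3.
Augmenting path A5→B4 (+1); matched 4.
Augmenting path A6→B1→A4→B5 (+1); matched 5.
No augmenting path remains; maximum matching = 5.
König certificate: {A2, A4, A5, A6, B3} is a vertex cover of size 5 (every listed pair touches it), so no matching can be larger.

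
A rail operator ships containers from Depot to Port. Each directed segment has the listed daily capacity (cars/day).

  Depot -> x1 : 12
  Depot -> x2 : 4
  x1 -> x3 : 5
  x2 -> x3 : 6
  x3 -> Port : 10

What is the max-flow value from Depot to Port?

Augment Depot→x1→x3→Port: bottleneck 5, flow now 5.
Augment Depot→x2→x3→Port: bottleneck 4, flow now 9.
No augmenting path remains; maximum flow = 9.
In the residual graph, reachable from Depot: {Depot, x1}.
Min-cut edges: Depot→x2 (4), x1→x3 (5); capacity 4 + 5 = 9.
This cut is saturated, so no flow can exceed 9.

9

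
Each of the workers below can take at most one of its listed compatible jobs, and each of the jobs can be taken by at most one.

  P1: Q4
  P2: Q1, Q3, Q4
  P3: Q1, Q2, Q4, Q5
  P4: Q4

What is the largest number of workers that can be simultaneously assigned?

3

Unit-capacity flow: source→left, listed edges, right→sink; max matching = max flow.
Augmenting path P1→Q4 (+1); matched 1.
Augmenting path P2→Q1 (+1); matched 2.
Augmenting path P3→Q2 (+1); matched 3.
No augmenting path remains; maximum matching = 3.
König certificate: {P2, P3, Q4} is a vertex cover of size 3 (every listed pair touches it), so no matching can be larger.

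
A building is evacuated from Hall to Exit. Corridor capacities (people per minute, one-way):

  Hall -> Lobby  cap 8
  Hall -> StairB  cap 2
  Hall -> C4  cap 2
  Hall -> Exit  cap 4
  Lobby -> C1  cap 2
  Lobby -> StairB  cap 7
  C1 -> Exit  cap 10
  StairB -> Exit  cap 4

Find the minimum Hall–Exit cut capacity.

Augment Hall→Exit: bottleneck 4, flow now 4.
Augment Hall→StairB→Exit: bottleneck 2, flow now 6.
Augment Hall→Lobby→C1→Exit: bottleneck 2, flow now 8.
Augment Hall→Lobby→StairB→Exit: bottleneck 2, flow now 10.
No augmenting path remains; maximum flow = 10.
By max-flow min-cut, the minimum cut capacity equals the max flow.
In the residual graph, reachable from Hall: {Hall, Lobby, StairB, C4}.
Min-cut edges: Hall→Exit (4), Lobby→C1 (2), StairB→Exit (4); capacity 4 + 2 + 4 = 10.

10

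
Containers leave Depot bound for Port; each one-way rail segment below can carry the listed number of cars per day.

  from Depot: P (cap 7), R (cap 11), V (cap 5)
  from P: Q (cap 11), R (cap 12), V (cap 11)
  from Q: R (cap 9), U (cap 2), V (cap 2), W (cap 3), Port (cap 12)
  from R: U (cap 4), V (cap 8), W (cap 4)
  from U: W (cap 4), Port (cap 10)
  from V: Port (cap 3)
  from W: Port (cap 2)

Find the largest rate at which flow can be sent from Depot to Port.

16

Augment Depot→V→Port: bottleneck 3, flow now 3.
Augment Depot→P→Q→Port: bottleneck 7, flow now 10.
Augment Depot→R→U→Port: bottleneck 4, flow now 14.
Augment Depot→R→W→Port: bottleneck 2, flow now 16.
No augmenting path remains; maximum flow = 16.
In the residual graph, reachable from Depot: {Depot, R, V, W}.
Min-cut edges: Depot→P (7), R→U (4), V→Port (3), W→Port (2); capacity 7 + 4 + 3 + 2 = 16.
This cut is saturated, so no flow can exceed 16.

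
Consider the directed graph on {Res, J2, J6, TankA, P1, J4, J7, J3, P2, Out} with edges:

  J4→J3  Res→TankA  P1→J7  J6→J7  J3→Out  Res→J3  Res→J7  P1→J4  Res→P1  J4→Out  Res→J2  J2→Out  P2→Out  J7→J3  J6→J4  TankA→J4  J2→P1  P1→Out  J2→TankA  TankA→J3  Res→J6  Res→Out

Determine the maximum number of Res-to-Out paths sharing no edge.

Assign every edge capacity 1; by Menger, the answer equals the max flow.
Path Res→Out (+1); total 1.
Path Res→J2→Out (+1); total 2.
Path Res→P1→Out (+1); total 3.
Path Res→J3→Out (+1); total 4.
Path Res→J6→J4→Out (+1); total 5.
No residual Res→Out path; max flow = 5.
Certifying cut of size 5: {J3→Out, J4→Out, Res→J2, Res→Out, Res→P1}.

5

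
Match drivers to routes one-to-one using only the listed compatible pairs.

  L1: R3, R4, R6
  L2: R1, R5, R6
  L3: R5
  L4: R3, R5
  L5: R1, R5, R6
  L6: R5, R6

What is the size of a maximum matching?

Unit-capacity flow: source→left, listed edges, right→sink; max matching = max flow.
Augmenting path L1→R3 (+1); matched 1.
Augmenting path L2→R1 (+1); matched 2.
Augmenting path L3→R5 (+1); matched 3.
Augmenting path L5→R6 (+1); matched 4.
Augmenting path L4→R3→L1→R4 (+1); matched 5.
No augmenting path remains; maximum matching = 5.
König certificate: {L1, L4, R1, R5, R6} is a vertex cover of size 5 (every listed pair touches it), so no matching can be larger.

5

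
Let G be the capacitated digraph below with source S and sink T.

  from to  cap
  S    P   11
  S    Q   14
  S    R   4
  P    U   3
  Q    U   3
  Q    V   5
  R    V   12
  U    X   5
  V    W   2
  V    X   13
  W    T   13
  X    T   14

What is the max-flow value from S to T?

14

Augment S→P→U→X→T: bottleneck 3, flow now 3.
Augment S→Q→U→X→T: bottleneck 2, flow now 5.
Augment S→Q→V→W→T: bottleneck 2, flow now 7.
Augment S→Q→V→X→T: bottleneck 3, flow now 10.
Augment S→R→V→X→T: bottleneck 4, flow now 14.
No augmenting path remains; maximum flow = 14.
In the residual graph, reachable from S: {S, P, Q, U}.
Min-cut edges: S→R (4), Q→V (5), U→X (5); capacity 4 + 5 + 5 = 14.
This cut is saturated, so no flow can exceed 14.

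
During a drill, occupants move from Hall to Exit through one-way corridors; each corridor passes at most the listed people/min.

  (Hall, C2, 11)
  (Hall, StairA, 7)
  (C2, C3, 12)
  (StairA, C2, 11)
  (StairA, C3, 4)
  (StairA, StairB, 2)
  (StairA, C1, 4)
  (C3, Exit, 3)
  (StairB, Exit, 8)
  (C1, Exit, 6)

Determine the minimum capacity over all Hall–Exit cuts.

9

Augment Hall→C2→C3→Exit: bottleneck 3, flow now 3.
Augment Hall→StairA→StairB→Exit: bottleneck 2, flow now 5.
Augment Hall→StairA→C1→Exit: bottleneck 4, flow now 9.
No augmenting path remains; maximum flow = 9.
By max-flow min-cut, the minimum cut capacity equals the max flow.
In the residual graph, reachable from Hall: {Hall, C2, StairA, C3}.
Min-cut edges: StairA→StairB (2), StairA→C1 (4), C3→Exit (3); capacity 2 + 4 + 3 = 9.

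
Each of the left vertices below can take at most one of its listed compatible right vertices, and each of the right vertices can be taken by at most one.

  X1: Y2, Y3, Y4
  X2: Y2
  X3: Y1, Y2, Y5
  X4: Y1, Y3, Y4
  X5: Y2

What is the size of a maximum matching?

4

Unit-capacity flow: source→left, listed edges, right→sink; max matching = max flow.
Augmenting path X1→Y2 (+1); matched 1.
Augmenting path X3→Y1 (+1); matched 2.
Augmenting path X4→Y3 (+1); matched 3.
Augmenting path X2→Y2→X1→Y4 (+1); matched 4.
No augmenting path remains; maximum matching = 4.
König certificate: {X1, X3, X4, Y2} is a vertex cover of size 4 (every listed pair touches it), so no matching can be larger.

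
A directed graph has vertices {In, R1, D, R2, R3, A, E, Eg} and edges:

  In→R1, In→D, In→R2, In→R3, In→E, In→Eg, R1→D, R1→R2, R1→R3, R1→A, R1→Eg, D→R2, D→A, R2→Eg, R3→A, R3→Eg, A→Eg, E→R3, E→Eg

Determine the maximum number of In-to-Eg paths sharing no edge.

Assign every edge capacity 1; by Menger, the answer equals the max flow.
Path In→Eg (+1); total 1.
Path In→R1→Eg (+1); total 2.
Path In→R2→Eg (+1); total 3.
Path In→R3→Eg (+1); total 4.
Path In→E→Eg (+1); total 5.
Path In→D→A→Eg (+1); total 6.
No residual In→Eg path; max flow = 6.
Certifying cut of size 6: {In→D, In→E, In→Eg, In→R1, In→R2, In→R3}.

6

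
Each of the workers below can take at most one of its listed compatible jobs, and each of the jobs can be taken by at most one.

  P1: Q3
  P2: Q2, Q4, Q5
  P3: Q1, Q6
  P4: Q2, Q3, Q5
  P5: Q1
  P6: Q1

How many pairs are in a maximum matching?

5

Unit-capacity flow: source→left, listed edges, right→sink; max matching = max flow.
Augmenting path P1→Q3 (+1); matched 1.
Augmenting path P2→Q2 (+1); matched 2.
Augmenting path P3→Q1 (+1); matched 3.
Augmenting path P4→Q5 (+1); matched 4.
Augmenting path P5→Q1→P3→Q6 (+1); matched 5.
No augmenting path remains; maximum matching = 5.
König certificate: {P1, P2, P3, P4, Q1} is a vertex cover of size 5 (every listed pair touches it), so no matching can be larger.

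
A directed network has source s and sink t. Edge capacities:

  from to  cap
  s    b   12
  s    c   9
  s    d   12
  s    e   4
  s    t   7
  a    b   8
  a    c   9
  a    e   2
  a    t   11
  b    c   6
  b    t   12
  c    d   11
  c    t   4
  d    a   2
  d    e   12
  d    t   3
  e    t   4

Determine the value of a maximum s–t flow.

Augment s→t: bottleneck 7, flow now 7.
Augment s→b→t: bottleneck 12, flow now 19.
Augment s→c→t: bottleneck 4, flow now 23.
Augment s→d→t: bottleneck 3, flow now 26.
Augment s→e→t: bottleneck 4, flow now 30.
Augment s→d→a→t: bottleneck 2, flow now 32.
No augmenting path remains; maximum flow = 32.
In the residual graph, reachable from s: {s, c, d, e}.
Min-cut edges: s→b (12), s→t (7), c→t (4), d→a (2), d→t (3), e→t (4); capacity 12 + 7 + 4 + 2 + 3 + 4 = 32.
This cut is saturated, so no flow can exceed 32.

32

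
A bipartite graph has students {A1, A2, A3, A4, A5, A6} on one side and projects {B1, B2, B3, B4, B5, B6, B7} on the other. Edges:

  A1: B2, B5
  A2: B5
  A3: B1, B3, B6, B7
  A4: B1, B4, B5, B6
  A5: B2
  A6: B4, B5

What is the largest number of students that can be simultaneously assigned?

Unit-capacity flow: source→left, listed edges, right→sink; max matching = max flow.
Augmenting path A1→B2 (+1); matched 1.
Augmenting path A2→B5 (+1); matched 2.
Augmenting path A3→B1 (+1); matched 3.
Augmenting path A4→B4 (+1); matched 4.
Augmenting path A6→B4→A4→B6 (+1); matched 5.
No augmenting path remains; maximum matching = 5.
König certificate: {A3, A4, A6, B2, B5} is a vertex cover of size 5 (every listed pair touches it), so no matching can be larger.

5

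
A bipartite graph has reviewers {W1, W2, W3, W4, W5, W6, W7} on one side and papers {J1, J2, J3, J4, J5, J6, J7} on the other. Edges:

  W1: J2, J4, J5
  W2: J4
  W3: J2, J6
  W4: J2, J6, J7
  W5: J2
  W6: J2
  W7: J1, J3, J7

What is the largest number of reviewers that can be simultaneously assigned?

6

Unit-capacity flow: source→left, listed edges, right→sink; max matching = max flow.
Augmenting path W1→J2 (+1); matched 1.
Augmenting path W2→J4 (+1); matched 2.
Augmenting path W3→J6 (+1); matched 3.
Augmenting path W4→J7 (+1); matched 4.
Augmenting path W7→J1 (+1); matched 5.
Augmenting path W5→J2→W1→J5 (+1); matched 6.
No augmenting path remains; maximum matching = 6.
König certificate: {W1, W2, W3, W4, W7, J2} is a vertex cover of size 6 (every listed pair touches it), so no matching can be larger.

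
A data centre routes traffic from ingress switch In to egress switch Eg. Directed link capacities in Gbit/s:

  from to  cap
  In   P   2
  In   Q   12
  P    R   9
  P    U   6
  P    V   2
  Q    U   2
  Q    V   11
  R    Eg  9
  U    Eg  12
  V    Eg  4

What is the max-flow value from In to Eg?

Augment In→P→R→Eg: bottleneck 2, flow now 2.
Augment In→Q→U→Eg: bottleneck 2, flow now 4.
Augment In→Q→V→Eg: bottleneck 4, flow now 8.
No augmenting path remains; maximum flow = 8.
In the residual graph, reachable from In: {In, Q, V}.
Min-cut edges: In→P (2), Q→U (2), V→Eg (4); capacity 2 + 2 + 4 = 8.
This cut is saturated, so no flow can exceed 8.

8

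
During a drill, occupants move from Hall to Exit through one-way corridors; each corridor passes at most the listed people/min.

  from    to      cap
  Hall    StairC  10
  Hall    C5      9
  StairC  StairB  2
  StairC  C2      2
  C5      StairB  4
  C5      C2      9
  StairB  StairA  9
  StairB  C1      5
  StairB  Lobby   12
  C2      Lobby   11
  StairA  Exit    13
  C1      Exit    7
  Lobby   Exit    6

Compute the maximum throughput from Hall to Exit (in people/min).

12

Augment Hall→StairC→StairB→StairA→Exit: bottleneck 2, flow now 2.
Augment Hall→StairC→C2→Lobby→Exit: bottleneck 2, flow now 4.
Augment Hall→C5→StairB→StairA→Exit: bottleneck 4, flow now 8.
Augment Hall→C5→C2→Lobby→Exit: bottleneck 4, flow now 12.
No augmenting path remains; maximum flow = 12.
In the residual graph, reachable from Hall: {Hall, StairC, C5, C2, Lobby}.
Min-cut edges: StairC→StairB (2), C5→StairB (4), Lobby→Exit (6); capacity 2 + 4 + 6 = 12.
This cut is saturated, so no flow can exceed 12.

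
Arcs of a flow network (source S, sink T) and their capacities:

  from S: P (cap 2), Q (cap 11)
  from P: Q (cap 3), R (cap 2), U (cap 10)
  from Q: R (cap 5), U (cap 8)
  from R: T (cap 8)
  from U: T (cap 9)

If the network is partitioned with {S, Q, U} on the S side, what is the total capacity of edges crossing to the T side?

Edges leaving {S, Q, U}: S→P (2), Q→R (5), U→T (9).
Cut capacity = 2 + 5 + 9 = 16.

16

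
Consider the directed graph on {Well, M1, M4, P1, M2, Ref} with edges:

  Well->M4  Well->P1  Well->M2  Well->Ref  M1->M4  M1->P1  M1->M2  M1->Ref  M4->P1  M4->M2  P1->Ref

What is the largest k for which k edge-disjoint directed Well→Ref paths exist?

2

Assign every edge capacity 1; by Menger, the answer equals the max flow.
Path Well→Ref (+1); total 1.
Path Well→P1→Ref (+1); total 2.
No residual Well→Ref path; max flow = 2.
Certifying cut of size 2: {P1→Ref, Well→Ref}.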